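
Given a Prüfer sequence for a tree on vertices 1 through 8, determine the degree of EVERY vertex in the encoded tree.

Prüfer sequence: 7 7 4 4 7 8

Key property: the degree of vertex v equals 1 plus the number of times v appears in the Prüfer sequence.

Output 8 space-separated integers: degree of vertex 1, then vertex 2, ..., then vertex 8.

Answer: 1 1 1 3 1 1 4 2

Derivation:
p_1 = 7: count[7] becomes 1
p_2 = 7: count[7] becomes 2
p_3 = 4: count[4] becomes 1
p_4 = 4: count[4] becomes 2
p_5 = 7: count[7] becomes 3
p_6 = 8: count[8] becomes 1
Degrees (1 + count): deg[1]=1+0=1, deg[2]=1+0=1, deg[3]=1+0=1, deg[4]=1+2=3, deg[5]=1+0=1, deg[6]=1+0=1, deg[7]=1+3=4, deg[8]=1+1=2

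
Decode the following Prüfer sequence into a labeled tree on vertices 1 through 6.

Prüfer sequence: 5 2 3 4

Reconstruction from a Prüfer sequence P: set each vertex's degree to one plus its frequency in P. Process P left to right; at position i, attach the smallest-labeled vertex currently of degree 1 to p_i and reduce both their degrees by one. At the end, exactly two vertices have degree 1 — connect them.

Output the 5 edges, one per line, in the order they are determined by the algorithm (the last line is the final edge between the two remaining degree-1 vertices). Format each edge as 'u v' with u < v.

Initial degrees: {1:1, 2:2, 3:2, 4:2, 5:2, 6:1}
Step 1: smallest deg-1 vertex = 1, p_1 = 5. Add edge {1,5}. Now deg[1]=0, deg[5]=1.
Step 2: smallest deg-1 vertex = 5, p_2 = 2. Add edge {2,5}. Now deg[5]=0, deg[2]=1.
Step 3: smallest deg-1 vertex = 2, p_3 = 3. Add edge {2,3}. Now deg[2]=0, deg[3]=1.
Step 4: smallest deg-1 vertex = 3, p_4 = 4. Add edge {3,4}. Now deg[3]=0, deg[4]=1.
Final: two remaining deg-1 vertices are 4, 6. Add edge {4,6}.

Answer: 1 5
2 5
2 3
3 4
4 6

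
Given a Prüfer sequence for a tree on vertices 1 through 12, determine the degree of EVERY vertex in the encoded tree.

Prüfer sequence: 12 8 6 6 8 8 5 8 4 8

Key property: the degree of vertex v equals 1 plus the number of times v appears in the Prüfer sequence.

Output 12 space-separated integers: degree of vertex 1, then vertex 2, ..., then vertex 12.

p_1 = 12: count[12] becomes 1
p_2 = 8: count[8] becomes 1
p_3 = 6: count[6] becomes 1
p_4 = 6: count[6] becomes 2
p_5 = 8: count[8] becomes 2
p_6 = 8: count[8] becomes 3
p_7 = 5: count[5] becomes 1
p_8 = 8: count[8] becomes 4
p_9 = 4: count[4] becomes 1
p_10 = 8: count[8] becomes 5
Degrees (1 + count): deg[1]=1+0=1, deg[2]=1+0=1, deg[3]=1+0=1, deg[4]=1+1=2, deg[5]=1+1=2, deg[6]=1+2=3, deg[7]=1+0=1, deg[8]=1+5=6, deg[9]=1+0=1, deg[10]=1+0=1, deg[11]=1+0=1, deg[12]=1+1=2

Answer: 1 1 1 2 2 3 1 6 1 1 1 2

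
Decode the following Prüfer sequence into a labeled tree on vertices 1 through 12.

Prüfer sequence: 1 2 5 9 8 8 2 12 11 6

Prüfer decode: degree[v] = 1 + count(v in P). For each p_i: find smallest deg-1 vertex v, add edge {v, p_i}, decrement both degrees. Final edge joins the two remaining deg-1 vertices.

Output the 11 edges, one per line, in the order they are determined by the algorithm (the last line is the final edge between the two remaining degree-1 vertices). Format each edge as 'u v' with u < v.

Answer: 1 3
1 2
4 5
5 9
7 8
8 9
2 8
2 12
10 11
6 11
6 12

Derivation:
Initial degrees: {1:2, 2:3, 3:1, 4:1, 5:2, 6:2, 7:1, 8:3, 9:2, 10:1, 11:2, 12:2}
Step 1: smallest deg-1 vertex = 3, p_1 = 1. Add edge {1,3}. Now deg[3]=0, deg[1]=1.
Step 2: smallest deg-1 vertex = 1, p_2 = 2. Add edge {1,2}. Now deg[1]=0, deg[2]=2.
Step 3: smallest deg-1 vertex = 4, p_3 = 5. Add edge {4,5}. Now deg[4]=0, deg[5]=1.
Step 4: smallest deg-1 vertex = 5, p_4 = 9. Add edge {5,9}. Now deg[5]=0, deg[9]=1.
Step 5: smallest deg-1 vertex = 7, p_5 = 8. Add edge {7,8}. Now deg[7]=0, deg[8]=2.
Step 6: smallest deg-1 vertex = 9, p_6 = 8. Add edge {8,9}. Now deg[9]=0, deg[8]=1.
Step 7: smallest deg-1 vertex = 8, p_7 = 2. Add edge {2,8}. Now deg[8]=0, deg[2]=1.
Step 8: smallest deg-1 vertex = 2, p_8 = 12. Add edge {2,12}. Now deg[2]=0, deg[12]=1.
Step 9: smallest deg-1 vertex = 10, p_9 = 11. Add edge {10,11}. Now deg[10]=0, deg[11]=1.
Step 10: smallest deg-1 vertex = 11, p_10 = 6. Add edge {6,11}. Now deg[11]=0, deg[6]=1.
Final: two remaining deg-1 vertices are 6, 12. Add edge {6,12}.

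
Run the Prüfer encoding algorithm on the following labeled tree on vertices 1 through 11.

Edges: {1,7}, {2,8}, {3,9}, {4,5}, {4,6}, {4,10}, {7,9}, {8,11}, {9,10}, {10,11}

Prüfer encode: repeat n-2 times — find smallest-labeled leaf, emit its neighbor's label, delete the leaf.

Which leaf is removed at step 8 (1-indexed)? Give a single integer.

Answer: 8

Derivation:
Step 1: current leaves = {1,2,3,5,6}. Remove leaf 1 (neighbor: 7).
Step 2: current leaves = {2,3,5,6,7}. Remove leaf 2 (neighbor: 8).
Step 3: current leaves = {3,5,6,7,8}. Remove leaf 3 (neighbor: 9).
Step 4: current leaves = {5,6,7,8}. Remove leaf 5 (neighbor: 4).
Step 5: current leaves = {6,7,8}. Remove leaf 6 (neighbor: 4).
Step 6: current leaves = {4,7,8}. Remove leaf 4 (neighbor: 10).
Step 7: current leaves = {7,8}. Remove leaf 7 (neighbor: 9).
Step 8: current leaves = {8,9}. Remove leaf 8 (neighbor: 11).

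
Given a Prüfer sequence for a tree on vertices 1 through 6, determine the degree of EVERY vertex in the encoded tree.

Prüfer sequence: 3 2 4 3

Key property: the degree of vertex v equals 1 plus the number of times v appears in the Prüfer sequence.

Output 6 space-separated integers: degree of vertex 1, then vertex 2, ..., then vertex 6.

p_1 = 3: count[3] becomes 1
p_2 = 2: count[2] becomes 1
p_3 = 4: count[4] becomes 1
p_4 = 3: count[3] becomes 2
Degrees (1 + count): deg[1]=1+0=1, deg[2]=1+1=2, deg[3]=1+2=3, deg[4]=1+1=2, deg[5]=1+0=1, deg[6]=1+0=1

Answer: 1 2 3 2 1 1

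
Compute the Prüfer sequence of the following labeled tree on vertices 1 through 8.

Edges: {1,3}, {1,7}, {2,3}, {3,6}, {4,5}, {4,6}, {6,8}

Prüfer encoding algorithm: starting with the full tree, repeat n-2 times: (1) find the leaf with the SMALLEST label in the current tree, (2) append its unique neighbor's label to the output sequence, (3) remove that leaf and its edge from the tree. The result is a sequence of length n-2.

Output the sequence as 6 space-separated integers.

Answer: 3 4 6 1 3 6

Derivation:
Step 1: leaves = {2,5,7,8}. Remove smallest leaf 2, emit neighbor 3.
Step 2: leaves = {5,7,8}. Remove smallest leaf 5, emit neighbor 4.
Step 3: leaves = {4,7,8}. Remove smallest leaf 4, emit neighbor 6.
Step 4: leaves = {7,8}. Remove smallest leaf 7, emit neighbor 1.
Step 5: leaves = {1,8}. Remove smallest leaf 1, emit neighbor 3.
Step 6: leaves = {3,8}. Remove smallest leaf 3, emit neighbor 6.
Done: 2 vertices remain (6, 8). Sequence = [3 4 6 1 3 6]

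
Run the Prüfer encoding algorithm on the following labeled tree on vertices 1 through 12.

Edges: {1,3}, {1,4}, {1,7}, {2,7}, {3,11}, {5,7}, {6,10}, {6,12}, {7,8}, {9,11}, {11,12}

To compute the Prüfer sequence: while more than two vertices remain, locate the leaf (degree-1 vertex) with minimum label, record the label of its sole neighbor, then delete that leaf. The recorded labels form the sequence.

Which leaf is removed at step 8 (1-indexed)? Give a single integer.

Step 1: current leaves = {2,4,5,8,9,10}. Remove leaf 2 (neighbor: 7).
Step 2: current leaves = {4,5,8,9,10}. Remove leaf 4 (neighbor: 1).
Step 3: current leaves = {5,8,9,10}. Remove leaf 5 (neighbor: 7).
Step 4: current leaves = {8,9,10}. Remove leaf 8 (neighbor: 7).
Step 5: current leaves = {7,9,10}. Remove leaf 7 (neighbor: 1).
Step 6: current leaves = {1,9,10}. Remove leaf 1 (neighbor: 3).
Step 7: current leaves = {3,9,10}. Remove leaf 3 (neighbor: 11).
Step 8: current leaves = {9,10}. Remove leaf 9 (neighbor: 11).

Answer: 9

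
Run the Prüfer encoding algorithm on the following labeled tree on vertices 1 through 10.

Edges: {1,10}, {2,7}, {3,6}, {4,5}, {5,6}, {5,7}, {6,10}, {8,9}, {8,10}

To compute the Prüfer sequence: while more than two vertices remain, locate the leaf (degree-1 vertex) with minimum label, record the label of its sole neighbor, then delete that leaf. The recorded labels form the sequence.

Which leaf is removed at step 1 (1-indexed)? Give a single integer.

Answer: 1

Derivation:
Step 1: current leaves = {1,2,3,4,9}. Remove leaf 1 (neighbor: 10).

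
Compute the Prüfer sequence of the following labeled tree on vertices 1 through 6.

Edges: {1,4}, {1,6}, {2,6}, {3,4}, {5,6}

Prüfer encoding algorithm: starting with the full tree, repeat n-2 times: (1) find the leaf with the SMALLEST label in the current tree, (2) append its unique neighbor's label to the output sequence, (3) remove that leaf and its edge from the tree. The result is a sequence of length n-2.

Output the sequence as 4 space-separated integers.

Answer: 6 4 1 6

Derivation:
Step 1: leaves = {2,3,5}. Remove smallest leaf 2, emit neighbor 6.
Step 2: leaves = {3,5}. Remove smallest leaf 3, emit neighbor 4.
Step 3: leaves = {4,5}. Remove smallest leaf 4, emit neighbor 1.
Step 4: leaves = {1,5}. Remove smallest leaf 1, emit neighbor 6.
Done: 2 vertices remain (5, 6). Sequence = [6 4 1 6]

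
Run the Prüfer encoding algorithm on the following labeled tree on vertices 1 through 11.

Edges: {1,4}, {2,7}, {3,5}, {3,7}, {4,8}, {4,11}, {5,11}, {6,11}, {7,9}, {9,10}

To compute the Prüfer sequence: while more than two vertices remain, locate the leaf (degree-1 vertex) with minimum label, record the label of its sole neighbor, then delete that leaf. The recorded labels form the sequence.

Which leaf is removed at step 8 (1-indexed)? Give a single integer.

Answer: 7

Derivation:
Step 1: current leaves = {1,2,6,8,10}. Remove leaf 1 (neighbor: 4).
Step 2: current leaves = {2,6,8,10}. Remove leaf 2 (neighbor: 7).
Step 3: current leaves = {6,8,10}. Remove leaf 6 (neighbor: 11).
Step 4: current leaves = {8,10}. Remove leaf 8 (neighbor: 4).
Step 5: current leaves = {4,10}. Remove leaf 4 (neighbor: 11).
Step 6: current leaves = {10,11}. Remove leaf 10 (neighbor: 9).
Step 7: current leaves = {9,11}. Remove leaf 9 (neighbor: 7).
Step 8: current leaves = {7,11}. Remove leaf 7 (neighbor: 3).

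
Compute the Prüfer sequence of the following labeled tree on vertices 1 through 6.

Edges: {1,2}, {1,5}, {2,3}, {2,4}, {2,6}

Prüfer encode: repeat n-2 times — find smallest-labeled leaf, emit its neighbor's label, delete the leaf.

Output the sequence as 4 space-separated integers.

Answer: 2 2 1 2

Derivation:
Step 1: leaves = {3,4,5,6}. Remove smallest leaf 3, emit neighbor 2.
Step 2: leaves = {4,5,6}. Remove smallest leaf 4, emit neighbor 2.
Step 3: leaves = {5,6}. Remove smallest leaf 5, emit neighbor 1.
Step 4: leaves = {1,6}. Remove smallest leaf 1, emit neighbor 2.
Done: 2 vertices remain (2, 6). Sequence = [2 2 1 2]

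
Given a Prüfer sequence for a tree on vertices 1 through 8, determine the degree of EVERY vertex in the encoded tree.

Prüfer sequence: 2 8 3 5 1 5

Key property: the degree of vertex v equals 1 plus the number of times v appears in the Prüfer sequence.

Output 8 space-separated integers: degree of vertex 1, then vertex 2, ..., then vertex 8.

Answer: 2 2 2 1 3 1 1 2

Derivation:
p_1 = 2: count[2] becomes 1
p_2 = 8: count[8] becomes 1
p_3 = 3: count[3] becomes 1
p_4 = 5: count[5] becomes 1
p_5 = 1: count[1] becomes 1
p_6 = 5: count[5] becomes 2
Degrees (1 + count): deg[1]=1+1=2, deg[2]=1+1=2, deg[3]=1+1=2, deg[4]=1+0=1, deg[5]=1+2=3, deg[6]=1+0=1, deg[7]=1+0=1, deg[8]=1+1=2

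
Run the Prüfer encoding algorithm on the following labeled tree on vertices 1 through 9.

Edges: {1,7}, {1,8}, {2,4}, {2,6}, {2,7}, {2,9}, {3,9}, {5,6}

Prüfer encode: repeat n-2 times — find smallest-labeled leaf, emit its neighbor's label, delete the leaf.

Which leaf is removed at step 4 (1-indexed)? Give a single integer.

Step 1: current leaves = {3,4,5,8}. Remove leaf 3 (neighbor: 9).
Step 2: current leaves = {4,5,8,9}. Remove leaf 4 (neighbor: 2).
Step 3: current leaves = {5,8,9}. Remove leaf 5 (neighbor: 6).
Step 4: current leaves = {6,8,9}. Remove leaf 6 (neighbor: 2).

Answer: 6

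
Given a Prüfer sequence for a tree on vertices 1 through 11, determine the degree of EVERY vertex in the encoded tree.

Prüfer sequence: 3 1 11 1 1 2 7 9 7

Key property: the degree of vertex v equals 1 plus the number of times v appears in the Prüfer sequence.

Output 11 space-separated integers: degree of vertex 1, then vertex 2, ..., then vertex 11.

p_1 = 3: count[3] becomes 1
p_2 = 1: count[1] becomes 1
p_3 = 11: count[11] becomes 1
p_4 = 1: count[1] becomes 2
p_5 = 1: count[1] becomes 3
p_6 = 2: count[2] becomes 1
p_7 = 7: count[7] becomes 1
p_8 = 9: count[9] becomes 1
p_9 = 7: count[7] becomes 2
Degrees (1 + count): deg[1]=1+3=4, deg[2]=1+1=2, deg[3]=1+1=2, deg[4]=1+0=1, deg[5]=1+0=1, deg[6]=1+0=1, deg[7]=1+2=3, deg[8]=1+0=1, deg[9]=1+1=2, deg[10]=1+0=1, deg[11]=1+1=2

Answer: 4 2 2 1 1 1 3 1 2 1 2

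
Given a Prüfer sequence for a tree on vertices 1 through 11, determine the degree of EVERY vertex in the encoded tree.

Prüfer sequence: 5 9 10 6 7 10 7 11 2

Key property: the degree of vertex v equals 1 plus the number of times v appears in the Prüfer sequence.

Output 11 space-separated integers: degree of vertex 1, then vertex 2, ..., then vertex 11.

p_1 = 5: count[5] becomes 1
p_2 = 9: count[9] becomes 1
p_3 = 10: count[10] becomes 1
p_4 = 6: count[6] becomes 1
p_5 = 7: count[7] becomes 1
p_6 = 10: count[10] becomes 2
p_7 = 7: count[7] becomes 2
p_8 = 11: count[11] becomes 1
p_9 = 2: count[2] becomes 1
Degrees (1 + count): deg[1]=1+0=1, deg[2]=1+1=2, deg[3]=1+0=1, deg[4]=1+0=1, deg[5]=1+1=2, deg[6]=1+1=2, deg[7]=1+2=3, deg[8]=1+0=1, deg[9]=1+1=2, deg[10]=1+2=3, deg[11]=1+1=2

Answer: 1 2 1 1 2 2 3 1 2 3 2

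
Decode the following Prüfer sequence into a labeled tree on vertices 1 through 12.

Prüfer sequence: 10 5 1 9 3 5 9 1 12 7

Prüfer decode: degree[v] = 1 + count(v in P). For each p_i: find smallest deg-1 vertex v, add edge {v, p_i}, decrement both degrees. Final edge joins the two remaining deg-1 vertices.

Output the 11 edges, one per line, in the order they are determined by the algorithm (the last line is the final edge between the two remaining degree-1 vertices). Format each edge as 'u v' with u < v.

Initial degrees: {1:3, 2:1, 3:2, 4:1, 5:3, 6:1, 7:2, 8:1, 9:3, 10:2, 11:1, 12:2}
Step 1: smallest deg-1 vertex = 2, p_1 = 10. Add edge {2,10}. Now deg[2]=0, deg[10]=1.
Step 2: smallest deg-1 vertex = 4, p_2 = 5. Add edge {4,5}. Now deg[4]=0, deg[5]=2.
Step 3: smallest deg-1 vertex = 6, p_3 = 1. Add edge {1,6}. Now deg[6]=0, deg[1]=2.
Step 4: smallest deg-1 vertex = 8, p_4 = 9. Add edge {8,9}. Now deg[8]=0, deg[9]=2.
Step 5: smallest deg-1 vertex = 10, p_5 = 3. Add edge {3,10}. Now deg[10]=0, deg[3]=1.
Step 6: smallest deg-1 vertex = 3, p_6 = 5. Add edge {3,5}. Now deg[3]=0, deg[5]=1.
Step 7: smallest deg-1 vertex = 5, p_7 = 9. Add edge {5,9}. Now deg[5]=0, deg[9]=1.
Step 8: smallest deg-1 vertex = 9, p_8 = 1. Add edge {1,9}. Now deg[9]=0, deg[1]=1.
Step 9: smallest deg-1 vertex = 1, p_9 = 12. Add edge {1,12}. Now deg[1]=0, deg[12]=1.
Step 10: smallest deg-1 vertex = 11, p_10 = 7. Add edge {7,11}. Now deg[11]=0, deg[7]=1.
Final: two remaining deg-1 vertices are 7, 12. Add edge {7,12}.

Answer: 2 10
4 5
1 6
8 9
3 10
3 5
5 9
1 9
1 12
7 11
7 12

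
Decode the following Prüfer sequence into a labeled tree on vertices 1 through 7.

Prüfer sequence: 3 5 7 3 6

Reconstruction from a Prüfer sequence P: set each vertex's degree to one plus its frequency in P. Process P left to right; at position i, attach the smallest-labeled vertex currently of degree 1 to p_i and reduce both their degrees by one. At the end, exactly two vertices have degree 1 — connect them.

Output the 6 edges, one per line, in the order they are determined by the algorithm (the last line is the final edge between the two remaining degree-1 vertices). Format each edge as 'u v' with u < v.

Answer: 1 3
2 5
4 7
3 5
3 6
6 7

Derivation:
Initial degrees: {1:1, 2:1, 3:3, 4:1, 5:2, 6:2, 7:2}
Step 1: smallest deg-1 vertex = 1, p_1 = 3. Add edge {1,3}. Now deg[1]=0, deg[3]=2.
Step 2: smallest deg-1 vertex = 2, p_2 = 5. Add edge {2,5}. Now deg[2]=0, deg[5]=1.
Step 3: smallest deg-1 vertex = 4, p_3 = 7. Add edge {4,7}. Now deg[4]=0, deg[7]=1.
Step 4: smallest deg-1 vertex = 5, p_4 = 3. Add edge {3,5}. Now deg[5]=0, deg[3]=1.
Step 5: smallest deg-1 vertex = 3, p_5 = 6. Add edge {3,6}. Now deg[3]=0, deg[6]=1.
Final: two remaining deg-1 vertices are 6, 7. Add edge {6,7}.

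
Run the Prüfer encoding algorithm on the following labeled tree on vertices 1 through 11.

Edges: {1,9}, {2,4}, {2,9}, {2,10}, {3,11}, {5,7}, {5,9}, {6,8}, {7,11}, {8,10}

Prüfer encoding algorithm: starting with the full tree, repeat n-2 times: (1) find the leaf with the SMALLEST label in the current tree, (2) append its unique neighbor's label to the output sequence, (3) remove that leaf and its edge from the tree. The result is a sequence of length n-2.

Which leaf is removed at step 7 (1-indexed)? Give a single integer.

Step 1: current leaves = {1,3,4,6}. Remove leaf 1 (neighbor: 9).
Step 2: current leaves = {3,4,6}. Remove leaf 3 (neighbor: 11).
Step 3: current leaves = {4,6,11}. Remove leaf 4 (neighbor: 2).
Step 4: current leaves = {6,11}. Remove leaf 6 (neighbor: 8).
Step 5: current leaves = {8,11}. Remove leaf 8 (neighbor: 10).
Step 6: current leaves = {10,11}. Remove leaf 10 (neighbor: 2).
Step 7: current leaves = {2,11}. Remove leaf 2 (neighbor: 9).

Answer: 2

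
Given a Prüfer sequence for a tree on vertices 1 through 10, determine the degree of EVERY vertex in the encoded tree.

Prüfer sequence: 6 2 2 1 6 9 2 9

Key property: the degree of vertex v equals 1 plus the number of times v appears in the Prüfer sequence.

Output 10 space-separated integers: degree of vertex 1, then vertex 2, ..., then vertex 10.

p_1 = 6: count[6] becomes 1
p_2 = 2: count[2] becomes 1
p_3 = 2: count[2] becomes 2
p_4 = 1: count[1] becomes 1
p_5 = 6: count[6] becomes 2
p_6 = 9: count[9] becomes 1
p_7 = 2: count[2] becomes 3
p_8 = 9: count[9] becomes 2
Degrees (1 + count): deg[1]=1+1=2, deg[2]=1+3=4, deg[3]=1+0=1, deg[4]=1+0=1, deg[5]=1+0=1, deg[6]=1+2=3, deg[7]=1+0=1, deg[8]=1+0=1, deg[9]=1+2=3, deg[10]=1+0=1

Answer: 2 4 1 1 1 3 1 1 3 1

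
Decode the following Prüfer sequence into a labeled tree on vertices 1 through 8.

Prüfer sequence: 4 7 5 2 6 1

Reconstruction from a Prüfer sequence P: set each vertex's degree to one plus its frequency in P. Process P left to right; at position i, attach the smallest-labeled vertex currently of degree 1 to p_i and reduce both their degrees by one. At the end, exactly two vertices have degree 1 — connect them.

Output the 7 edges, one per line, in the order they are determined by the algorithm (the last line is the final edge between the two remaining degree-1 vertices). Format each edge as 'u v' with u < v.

Initial degrees: {1:2, 2:2, 3:1, 4:2, 5:2, 6:2, 7:2, 8:1}
Step 1: smallest deg-1 vertex = 3, p_1 = 4. Add edge {3,4}. Now deg[3]=0, deg[4]=1.
Step 2: smallest deg-1 vertex = 4, p_2 = 7. Add edge {4,7}. Now deg[4]=0, deg[7]=1.
Step 3: smallest deg-1 vertex = 7, p_3 = 5. Add edge {5,7}. Now deg[7]=0, deg[5]=1.
Step 4: smallest deg-1 vertex = 5, p_4 = 2. Add edge {2,5}. Now deg[5]=0, deg[2]=1.
Step 5: smallest deg-1 vertex = 2, p_5 = 6. Add edge {2,6}. Now deg[2]=0, deg[6]=1.
Step 6: smallest deg-1 vertex = 6, p_6 = 1. Add edge {1,6}. Now deg[6]=0, deg[1]=1.
Final: two remaining deg-1 vertices are 1, 8. Add edge {1,8}.

Answer: 3 4
4 7
5 7
2 5
2 6
1 6
1 8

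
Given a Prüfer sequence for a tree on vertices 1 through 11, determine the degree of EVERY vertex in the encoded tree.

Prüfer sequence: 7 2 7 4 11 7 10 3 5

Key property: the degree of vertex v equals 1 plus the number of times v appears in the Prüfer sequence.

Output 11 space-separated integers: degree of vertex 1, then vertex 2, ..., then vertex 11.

p_1 = 7: count[7] becomes 1
p_2 = 2: count[2] becomes 1
p_3 = 7: count[7] becomes 2
p_4 = 4: count[4] becomes 1
p_5 = 11: count[11] becomes 1
p_6 = 7: count[7] becomes 3
p_7 = 10: count[10] becomes 1
p_8 = 3: count[3] becomes 1
p_9 = 5: count[5] becomes 1
Degrees (1 + count): deg[1]=1+0=1, deg[2]=1+1=2, deg[3]=1+1=2, deg[4]=1+1=2, deg[5]=1+1=2, deg[6]=1+0=1, deg[7]=1+3=4, deg[8]=1+0=1, deg[9]=1+0=1, deg[10]=1+1=2, deg[11]=1+1=2

Answer: 1 2 2 2 2 1 4 1 1 2 2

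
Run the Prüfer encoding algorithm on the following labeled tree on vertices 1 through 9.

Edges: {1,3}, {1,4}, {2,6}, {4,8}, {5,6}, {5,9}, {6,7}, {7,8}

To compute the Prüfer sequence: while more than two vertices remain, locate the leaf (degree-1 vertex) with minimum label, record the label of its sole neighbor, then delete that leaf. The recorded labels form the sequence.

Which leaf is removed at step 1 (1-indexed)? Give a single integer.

Step 1: current leaves = {2,3,9}. Remove leaf 2 (neighbor: 6).

Answer: 2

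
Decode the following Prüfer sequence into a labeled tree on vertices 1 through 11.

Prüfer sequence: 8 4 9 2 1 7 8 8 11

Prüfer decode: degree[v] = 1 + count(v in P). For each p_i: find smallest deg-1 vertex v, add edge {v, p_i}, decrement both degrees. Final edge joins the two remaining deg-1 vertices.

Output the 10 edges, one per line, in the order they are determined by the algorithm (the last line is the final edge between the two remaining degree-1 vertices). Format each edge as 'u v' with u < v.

Answer: 3 8
4 5
4 9
2 6
1 2
1 7
7 8
8 9
8 11
10 11

Derivation:
Initial degrees: {1:2, 2:2, 3:1, 4:2, 5:1, 6:1, 7:2, 8:4, 9:2, 10:1, 11:2}
Step 1: smallest deg-1 vertex = 3, p_1 = 8. Add edge {3,8}. Now deg[3]=0, deg[8]=3.
Step 2: smallest deg-1 vertex = 5, p_2 = 4. Add edge {4,5}. Now deg[5]=0, deg[4]=1.
Step 3: smallest deg-1 vertex = 4, p_3 = 9. Add edge {4,9}. Now deg[4]=0, deg[9]=1.
Step 4: smallest deg-1 vertex = 6, p_4 = 2. Add edge {2,6}. Now deg[6]=0, deg[2]=1.
Step 5: smallest deg-1 vertex = 2, p_5 = 1. Add edge {1,2}. Now deg[2]=0, deg[1]=1.
Step 6: smallest deg-1 vertex = 1, p_6 = 7. Add edge {1,7}. Now deg[1]=0, deg[7]=1.
Step 7: smallest deg-1 vertex = 7, p_7 = 8. Add edge {7,8}. Now deg[7]=0, deg[8]=2.
Step 8: smallest deg-1 vertex = 9, p_8 = 8. Add edge {8,9}. Now deg[9]=0, deg[8]=1.
Step 9: smallest deg-1 vertex = 8, p_9 = 11. Add edge {8,11}. Now deg[8]=0, deg[11]=1.
Final: two remaining deg-1 vertices are 10, 11. Add edge {10,11}.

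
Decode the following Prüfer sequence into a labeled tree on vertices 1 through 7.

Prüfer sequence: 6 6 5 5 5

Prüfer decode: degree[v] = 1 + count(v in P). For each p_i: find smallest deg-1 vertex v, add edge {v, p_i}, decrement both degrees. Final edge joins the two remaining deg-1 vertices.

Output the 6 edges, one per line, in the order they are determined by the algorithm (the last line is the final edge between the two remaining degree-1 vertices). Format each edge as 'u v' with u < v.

Initial degrees: {1:1, 2:1, 3:1, 4:1, 5:4, 6:3, 7:1}
Step 1: smallest deg-1 vertex = 1, p_1 = 6. Add edge {1,6}. Now deg[1]=0, deg[6]=2.
Step 2: smallest deg-1 vertex = 2, p_2 = 6. Add edge {2,6}. Now deg[2]=0, deg[6]=1.
Step 3: smallest deg-1 vertex = 3, p_3 = 5. Add edge {3,5}. Now deg[3]=0, deg[5]=3.
Step 4: smallest deg-1 vertex = 4, p_4 = 5. Add edge {4,5}. Now deg[4]=0, deg[5]=2.
Step 5: smallest deg-1 vertex = 6, p_5 = 5. Add edge {5,6}. Now deg[6]=0, deg[5]=1.
Final: two remaining deg-1 vertices are 5, 7. Add edge {5,7}.

Answer: 1 6
2 6
3 5
4 5
5 6
5 7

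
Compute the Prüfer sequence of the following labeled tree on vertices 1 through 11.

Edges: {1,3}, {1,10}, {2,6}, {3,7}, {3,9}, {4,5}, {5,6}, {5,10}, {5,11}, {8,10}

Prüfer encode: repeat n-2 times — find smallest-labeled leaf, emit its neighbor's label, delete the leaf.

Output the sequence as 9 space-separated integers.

Step 1: leaves = {2,4,7,8,9,11}. Remove smallest leaf 2, emit neighbor 6.
Step 2: leaves = {4,6,7,8,9,11}. Remove smallest leaf 4, emit neighbor 5.
Step 3: leaves = {6,7,8,9,11}. Remove smallest leaf 6, emit neighbor 5.
Step 4: leaves = {7,8,9,11}. Remove smallest leaf 7, emit neighbor 3.
Step 5: leaves = {8,9,11}. Remove smallest leaf 8, emit neighbor 10.
Step 6: leaves = {9,11}. Remove smallest leaf 9, emit neighbor 3.
Step 7: leaves = {3,11}. Remove smallest leaf 3, emit neighbor 1.
Step 8: leaves = {1,11}. Remove smallest leaf 1, emit neighbor 10.
Step 9: leaves = {10,11}. Remove smallest leaf 10, emit neighbor 5.
Done: 2 vertices remain (5, 11). Sequence = [6 5 5 3 10 3 1 10 5]

Answer: 6 5 5 3 10 3 1 10 5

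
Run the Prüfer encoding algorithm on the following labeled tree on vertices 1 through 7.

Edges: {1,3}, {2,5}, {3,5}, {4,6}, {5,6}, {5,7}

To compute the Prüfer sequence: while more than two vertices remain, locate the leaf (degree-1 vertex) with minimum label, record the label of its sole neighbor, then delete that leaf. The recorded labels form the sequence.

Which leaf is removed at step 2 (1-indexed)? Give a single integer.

Step 1: current leaves = {1,2,4,7}. Remove leaf 1 (neighbor: 3).
Step 2: current leaves = {2,3,4,7}. Remove leaf 2 (neighbor: 5).

Answer: 2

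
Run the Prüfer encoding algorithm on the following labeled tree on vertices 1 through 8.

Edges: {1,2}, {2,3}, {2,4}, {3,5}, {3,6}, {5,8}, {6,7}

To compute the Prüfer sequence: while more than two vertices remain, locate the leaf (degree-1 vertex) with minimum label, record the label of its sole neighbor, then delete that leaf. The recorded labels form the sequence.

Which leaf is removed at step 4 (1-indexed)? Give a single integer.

Step 1: current leaves = {1,4,7,8}. Remove leaf 1 (neighbor: 2).
Step 2: current leaves = {4,7,8}. Remove leaf 4 (neighbor: 2).
Step 3: current leaves = {2,7,8}. Remove leaf 2 (neighbor: 3).
Step 4: current leaves = {7,8}. Remove leaf 7 (neighbor: 6).

Answer: 7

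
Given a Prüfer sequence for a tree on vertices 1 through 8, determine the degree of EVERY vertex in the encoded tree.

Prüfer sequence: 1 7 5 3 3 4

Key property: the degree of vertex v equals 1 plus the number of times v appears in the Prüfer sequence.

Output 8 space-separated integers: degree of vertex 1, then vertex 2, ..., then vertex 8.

p_1 = 1: count[1] becomes 1
p_2 = 7: count[7] becomes 1
p_3 = 5: count[5] becomes 1
p_4 = 3: count[3] becomes 1
p_5 = 3: count[3] becomes 2
p_6 = 4: count[4] becomes 1
Degrees (1 + count): deg[1]=1+1=2, deg[2]=1+0=1, deg[3]=1+2=3, deg[4]=1+1=2, deg[5]=1+1=2, deg[6]=1+0=1, deg[7]=1+1=2, deg[8]=1+0=1

Answer: 2 1 3 2 2 1 2 1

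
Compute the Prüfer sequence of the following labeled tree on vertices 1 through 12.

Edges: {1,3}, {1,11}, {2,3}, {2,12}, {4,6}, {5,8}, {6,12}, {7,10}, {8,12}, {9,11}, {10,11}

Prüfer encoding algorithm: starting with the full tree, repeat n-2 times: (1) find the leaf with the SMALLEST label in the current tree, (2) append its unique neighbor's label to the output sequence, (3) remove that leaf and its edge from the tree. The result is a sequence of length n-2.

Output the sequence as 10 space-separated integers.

Answer: 6 8 12 10 12 11 11 1 3 2

Derivation:
Step 1: leaves = {4,5,7,9}. Remove smallest leaf 4, emit neighbor 6.
Step 2: leaves = {5,6,7,9}. Remove smallest leaf 5, emit neighbor 8.
Step 3: leaves = {6,7,8,9}. Remove smallest leaf 6, emit neighbor 12.
Step 4: leaves = {7,8,9}. Remove smallest leaf 7, emit neighbor 10.
Step 5: leaves = {8,9,10}. Remove smallest leaf 8, emit neighbor 12.
Step 6: leaves = {9,10,12}. Remove smallest leaf 9, emit neighbor 11.
Step 7: leaves = {10,12}. Remove smallest leaf 10, emit neighbor 11.
Step 8: leaves = {11,12}. Remove smallest leaf 11, emit neighbor 1.
Step 9: leaves = {1,12}. Remove smallest leaf 1, emit neighbor 3.
Step 10: leaves = {3,12}. Remove smallest leaf 3, emit neighbor 2.
Done: 2 vertices remain (2, 12). Sequence = [6 8 12 10 12 11 11 1 3 2]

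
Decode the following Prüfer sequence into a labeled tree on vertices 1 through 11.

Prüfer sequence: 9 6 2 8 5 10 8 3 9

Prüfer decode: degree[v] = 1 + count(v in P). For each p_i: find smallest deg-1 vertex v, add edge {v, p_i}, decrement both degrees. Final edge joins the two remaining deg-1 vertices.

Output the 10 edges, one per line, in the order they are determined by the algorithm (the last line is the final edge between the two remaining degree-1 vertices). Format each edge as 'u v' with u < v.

Initial degrees: {1:1, 2:2, 3:2, 4:1, 5:2, 6:2, 7:1, 8:3, 9:3, 10:2, 11:1}
Step 1: smallest deg-1 vertex = 1, p_1 = 9. Add edge {1,9}. Now deg[1]=0, deg[9]=2.
Step 2: smallest deg-1 vertex = 4, p_2 = 6. Add edge {4,6}. Now deg[4]=0, deg[6]=1.
Step 3: smallest deg-1 vertex = 6, p_3 = 2. Add edge {2,6}. Now deg[6]=0, deg[2]=1.
Step 4: smallest deg-1 vertex = 2, p_4 = 8. Add edge {2,8}. Now deg[2]=0, deg[8]=2.
Step 5: smallest deg-1 vertex = 7, p_5 = 5. Add edge {5,7}. Now deg[7]=0, deg[5]=1.
Step 6: smallest deg-1 vertex = 5, p_6 = 10. Add edge {5,10}. Now deg[5]=0, deg[10]=1.
Step 7: smallest deg-1 vertex = 10, p_7 = 8. Add edge {8,10}. Now deg[10]=0, deg[8]=1.
Step 8: smallest deg-1 vertex = 8, p_8 = 3. Add edge {3,8}. Now deg[8]=0, deg[3]=1.
Step 9: smallest deg-1 vertex = 3, p_9 = 9. Add edge {3,9}. Now deg[3]=0, deg[9]=1.
Final: two remaining deg-1 vertices are 9, 11. Add edge {9,11}.

Answer: 1 9
4 6
2 6
2 8
5 7
5 10
8 10
3 8
3 9
9 11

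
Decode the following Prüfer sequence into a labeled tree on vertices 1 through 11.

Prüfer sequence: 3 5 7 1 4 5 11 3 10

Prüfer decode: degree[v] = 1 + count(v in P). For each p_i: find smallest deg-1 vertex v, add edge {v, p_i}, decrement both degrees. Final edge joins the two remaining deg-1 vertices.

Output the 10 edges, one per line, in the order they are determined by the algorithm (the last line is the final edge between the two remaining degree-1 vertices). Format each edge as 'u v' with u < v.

Answer: 2 3
5 6
7 8
1 7
1 4
4 5
5 11
3 9
3 10
10 11

Derivation:
Initial degrees: {1:2, 2:1, 3:3, 4:2, 5:3, 6:1, 7:2, 8:1, 9:1, 10:2, 11:2}
Step 1: smallest deg-1 vertex = 2, p_1 = 3. Add edge {2,3}. Now deg[2]=0, deg[3]=2.
Step 2: smallest deg-1 vertex = 6, p_2 = 5. Add edge {5,6}. Now deg[6]=0, deg[5]=2.
Step 3: smallest deg-1 vertex = 8, p_3 = 7. Add edge {7,8}. Now deg[8]=0, deg[7]=1.
Step 4: smallest deg-1 vertex = 7, p_4 = 1. Add edge {1,7}. Now deg[7]=0, deg[1]=1.
Step 5: smallest deg-1 vertex = 1, p_5 = 4. Add edge {1,4}. Now deg[1]=0, deg[4]=1.
Step 6: smallest deg-1 vertex = 4, p_6 = 5. Add edge {4,5}. Now deg[4]=0, deg[5]=1.
Step 7: smallest deg-1 vertex = 5, p_7 = 11. Add edge {5,11}. Now deg[5]=0, deg[11]=1.
Step 8: smallest deg-1 vertex = 9, p_8 = 3. Add edge {3,9}. Now deg[9]=0, deg[3]=1.
Step 9: smallest deg-1 vertex = 3, p_9 = 10. Add edge {3,10}. Now deg[3]=0, deg[10]=1.
Final: two remaining deg-1 vertices are 10, 11. Add edge {10,11}.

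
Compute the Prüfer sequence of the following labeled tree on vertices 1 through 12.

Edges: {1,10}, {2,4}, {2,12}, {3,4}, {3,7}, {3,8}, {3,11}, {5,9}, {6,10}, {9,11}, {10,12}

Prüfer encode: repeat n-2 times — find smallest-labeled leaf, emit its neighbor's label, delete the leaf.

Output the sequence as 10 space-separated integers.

Answer: 10 9 10 3 3 11 12 3 4 2

Derivation:
Step 1: leaves = {1,5,6,7,8}. Remove smallest leaf 1, emit neighbor 10.
Step 2: leaves = {5,6,7,8}. Remove smallest leaf 5, emit neighbor 9.
Step 3: leaves = {6,7,8,9}. Remove smallest leaf 6, emit neighbor 10.
Step 4: leaves = {7,8,9,10}. Remove smallest leaf 7, emit neighbor 3.
Step 5: leaves = {8,9,10}. Remove smallest leaf 8, emit neighbor 3.
Step 6: leaves = {9,10}. Remove smallest leaf 9, emit neighbor 11.
Step 7: leaves = {10,11}. Remove smallest leaf 10, emit neighbor 12.
Step 8: leaves = {11,12}. Remove smallest leaf 11, emit neighbor 3.
Step 9: leaves = {3,12}. Remove smallest leaf 3, emit neighbor 4.
Step 10: leaves = {4,12}. Remove smallest leaf 4, emit neighbor 2.
Done: 2 vertices remain (2, 12). Sequence = [10 9 10 3 3 11 12 3 4 2]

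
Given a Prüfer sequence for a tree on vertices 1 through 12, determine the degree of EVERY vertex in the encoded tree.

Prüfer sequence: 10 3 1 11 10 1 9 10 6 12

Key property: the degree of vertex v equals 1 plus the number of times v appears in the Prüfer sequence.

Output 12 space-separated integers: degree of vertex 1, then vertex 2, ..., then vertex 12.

p_1 = 10: count[10] becomes 1
p_2 = 3: count[3] becomes 1
p_3 = 1: count[1] becomes 1
p_4 = 11: count[11] becomes 1
p_5 = 10: count[10] becomes 2
p_6 = 1: count[1] becomes 2
p_7 = 9: count[9] becomes 1
p_8 = 10: count[10] becomes 3
p_9 = 6: count[6] becomes 1
p_10 = 12: count[12] becomes 1
Degrees (1 + count): deg[1]=1+2=3, deg[2]=1+0=1, deg[3]=1+1=2, deg[4]=1+0=1, deg[5]=1+0=1, deg[6]=1+1=2, deg[7]=1+0=1, deg[8]=1+0=1, deg[9]=1+1=2, deg[10]=1+3=4, deg[11]=1+1=2, deg[12]=1+1=2

Answer: 3 1 2 1 1 2 1 1 2 4 2 2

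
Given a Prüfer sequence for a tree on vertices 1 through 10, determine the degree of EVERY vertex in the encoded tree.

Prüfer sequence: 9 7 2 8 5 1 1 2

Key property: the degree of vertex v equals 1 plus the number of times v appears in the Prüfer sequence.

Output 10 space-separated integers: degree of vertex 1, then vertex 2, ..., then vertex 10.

Answer: 3 3 1 1 2 1 2 2 2 1

Derivation:
p_1 = 9: count[9] becomes 1
p_2 = 7: count[7] becomes 1
p_3 = 2: count[2] becomes 1
p_4 = 8: count[8] becomes 1
p_5 = 5: count[5] becomes 1
p_6 = 1: count[1] becomes 1
p_7 = 1: count[1] becomes 2
p_8 = 2: count[2] becomes 2
Degrees (1 + count): deg[1]=1+2=3, deg[2]=1+2=3, deg[3]=1+0=1, deg[4]=1+0=1, deg[5]=1+1=2, deg[6]=1+0=1, deg[7]=1+1=2, deg[8]=1+1=2, deg[9]=1+1=2, deg[10]=1+0=1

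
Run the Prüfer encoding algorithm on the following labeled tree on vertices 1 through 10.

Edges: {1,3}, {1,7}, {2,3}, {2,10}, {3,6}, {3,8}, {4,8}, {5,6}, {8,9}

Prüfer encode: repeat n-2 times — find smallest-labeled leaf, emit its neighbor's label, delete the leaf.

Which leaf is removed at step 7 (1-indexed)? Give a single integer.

Answer: 8

Derivation:
Step 1: current leaves = {4,5,7,9,10}. Remove leaf 4 (neighbor: 8).
Step 2: current leaves = {5,7,9,10}. Remove leaf 5 (neighbor: 6).
Step 3: current leaves = {6,7,9,10}. Remove leaf 6 (neighbor: 3).
Step 4: current leaves = {7,9,10}. Remove leaf 7 (neighbor: 1).
Step 5: current leaves = {1,9,10}. Remove leaf 1 (neighbor: 3).
Step 6: current leaves = {9,10}. Remove leaf 9 (neighbor: 8).
Step 7: current leaves = {8,10}. Remove leaf 8 (neighbor: 3).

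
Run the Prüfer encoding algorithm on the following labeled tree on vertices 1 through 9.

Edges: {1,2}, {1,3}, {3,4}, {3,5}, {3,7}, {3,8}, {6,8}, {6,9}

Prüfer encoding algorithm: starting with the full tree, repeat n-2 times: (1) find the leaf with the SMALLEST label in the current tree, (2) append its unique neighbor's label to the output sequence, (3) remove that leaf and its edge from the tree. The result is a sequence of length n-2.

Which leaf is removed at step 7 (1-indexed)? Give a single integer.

Step 1: current leaves = {2,4,5,7,9}. Remove leaf 2 (neighbor: 1).
Step 2: current leaves = {1,4,5,7,9}. Remove leaf 1 (neighbor: 3).
Step 3: current leaves = {4,5,7,9}. Remove leaf 4 (neighbor: 3).
Step 4: current leaves = {5,7,9}. Remove leaf 5 (neighbor: 3).
Step 5: current leaves = {7,9}. Remove leaf 7 (neighbor: 3).
Step 6: current leaves = {3,9}. Remove leaf 3 (neighbor: 8).
Step 7: current leaves = {8,9}. Remove leaf 8 (neighbor: 6).

Answer: 8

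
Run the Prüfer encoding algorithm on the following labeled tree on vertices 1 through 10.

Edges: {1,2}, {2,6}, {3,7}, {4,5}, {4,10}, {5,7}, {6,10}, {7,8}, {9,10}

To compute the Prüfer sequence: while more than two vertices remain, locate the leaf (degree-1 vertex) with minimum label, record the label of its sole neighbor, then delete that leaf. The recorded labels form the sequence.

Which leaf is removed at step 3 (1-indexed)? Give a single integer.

Step 1: current leaves = {1,3,8,9}. Remove leaf 1 (neighbor: 2).
Step 2: current leaves = {2,3,8,9}. Remove leaf 2 (neighbor: 6).
Step 3: current leaves = {3,6,8,9}. Remove leaf 3 (neighbor: 7).

Answer: 3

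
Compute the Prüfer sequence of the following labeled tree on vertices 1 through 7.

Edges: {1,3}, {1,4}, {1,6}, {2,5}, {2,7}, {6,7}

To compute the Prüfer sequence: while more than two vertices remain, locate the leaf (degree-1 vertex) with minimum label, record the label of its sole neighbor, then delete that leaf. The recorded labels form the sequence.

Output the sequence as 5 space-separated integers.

Step 1: leaves = {3,4,5}. Remove smallest leaf 3, emit neighbor 1.
Step 2: leaves = {4,5}. Remove smallest leaf 4, emit neighbor 1.
Step 3: leaves = {1,5}. Remove smallest leaf 1, emit neighbor 6.
Step 4: leaves = {5,6}. Remove smallest leaf 5, emit neighbor 2.
Step 5: leaves = {2,6}. Remove smallest leaf 2, emit neighbor 7.
Done: 2 vertices remain (6, 7). Sequence = [1 1 6 2 7]

Answer: 1 1 6 2 7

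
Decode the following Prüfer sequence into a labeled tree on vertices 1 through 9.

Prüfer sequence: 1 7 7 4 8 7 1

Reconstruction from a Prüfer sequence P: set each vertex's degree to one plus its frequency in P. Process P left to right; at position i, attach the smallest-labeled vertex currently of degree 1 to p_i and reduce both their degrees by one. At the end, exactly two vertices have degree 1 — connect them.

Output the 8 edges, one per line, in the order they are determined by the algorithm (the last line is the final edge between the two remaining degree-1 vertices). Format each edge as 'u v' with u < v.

Answer: 1 2
3 7
5 7
4 6
4 8
7 8
1 7
1 9

Derivation:
Initial degrees: {1:3, 2:1, 3:1, 4:2, 5:1, 6:1, 7:4, 8:2, 9:1}
Step 1: smallest deg-1 vertex = 2, p_1 = 1. Add edge {1,2}. Now deg[2]=0, deg[1]=2.
Step 2: smallest deg-1 vertex = 3, p_2 = 7. Add edge {3,7}. Now deg[3]=0, deg[7]=3.
Step 3: smallest deg-1 vertex = 5, p_3 = 7. Add edge {5,7}. Now deg[5]=0, deg[7]=2.
Step 4: smallest deg-1 vertex = 6, p_4 = 4. Add edge {4,6}. Now deg[6]=0, deg[4]=1.
Step 5: smallest deg-1 vertex = 4, p_5 = 8. Add edge {4,8}. Now deg[4]=0, deg[8]=1.
Step 6: smallest deg-1 vertex = 8, p_6 = 7. Add edge {7,8}. Now deg[8]=0, deg[7]=1.
Step 7: smallest deg-1 vertex = 7, p_7 = 1. Add edge {1,7}. Now deg[7]=0, deg[1]=1.
Final: two remaining deg-1 vertices are 1, 9. Add edge {1,9}.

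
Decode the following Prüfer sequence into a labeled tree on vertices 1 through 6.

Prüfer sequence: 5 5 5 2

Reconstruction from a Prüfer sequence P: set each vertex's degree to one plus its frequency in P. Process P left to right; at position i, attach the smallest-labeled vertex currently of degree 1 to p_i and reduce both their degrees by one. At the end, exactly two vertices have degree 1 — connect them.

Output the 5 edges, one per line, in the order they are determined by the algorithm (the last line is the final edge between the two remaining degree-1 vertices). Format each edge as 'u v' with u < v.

Answer: 1 5
3 5
4 5
2 5
2 6

Derivation:
Initial degrees: {1:1, 2:2, 3:1, 4:1, 5:4, 6:1}
Step 1: smallest deg-1 vertex = 1, p_1 = 5. Add edge {1,5}. Now deg[1]=0, deg[5]=3.
Step 2: smallest deg-1 vertex = 3, p_2 = 5. Add edge {3,5}. Now deg[3]=0, deg[5]=2.
Step 3: smallest deg-1 vertex = 4, p_3 = 5. Add edge {4,5}. Now deg[4]=0, deg[5]=1.
Step 4: smallest deg-1 vertex = 5, p_4 = 2. Add edge {2,5}. Now deg[5]=0, deg[2]=1.
Final: two remaining deg-1 vertices are 2, 6. Add edge {2,6}.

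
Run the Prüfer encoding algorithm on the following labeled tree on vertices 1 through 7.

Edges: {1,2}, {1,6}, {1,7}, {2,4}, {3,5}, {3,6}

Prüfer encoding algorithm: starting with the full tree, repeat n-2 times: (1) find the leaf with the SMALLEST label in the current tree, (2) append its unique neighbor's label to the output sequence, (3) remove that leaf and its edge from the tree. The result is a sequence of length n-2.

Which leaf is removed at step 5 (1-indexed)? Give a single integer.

Answer: 6

Derivation:
Step 1: current leaves = {4,5,7}. Remove leaf 4 (neighbor: 2).
Step 2: current leaves = {2,5,7}. Remove leaf 2 (neighbor: 1).
Step 3: current leaves = {5,7}. Remove leaf 5 (neighbor: 3).
Step 4: current leaves = {3,7}. Remove leaf 3 (neighbor: 6).
Step 5: current leaves = {6,7}. Remove leaf 6 (neighbor: 1).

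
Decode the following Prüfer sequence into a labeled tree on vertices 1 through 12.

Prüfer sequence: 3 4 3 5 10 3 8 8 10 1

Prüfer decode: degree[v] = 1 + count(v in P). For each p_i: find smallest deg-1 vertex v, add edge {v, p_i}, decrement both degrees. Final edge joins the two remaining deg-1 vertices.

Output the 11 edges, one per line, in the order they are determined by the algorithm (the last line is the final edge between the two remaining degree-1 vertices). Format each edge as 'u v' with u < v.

Answer: 2 3
4 6
3 4
5 7
5 10
3 9
3 8
8 11
8 10
1 10
1 12

Derivation:
Initial degrees: {1:2, 2:1, 3:4, 4:2, 5:2, 6:1, 7:1, 8:3, 9:1, 10:3, 11:1, 12:1}
Step 1: smallest deg-1 vertex = 2, p_1 = 3. Add edge {2,3}. Now deg[2]=0, deg[3]=3.
Step 2: smallest deg-1 vertex = 6, p_2 = 4. Add edge {4,6}. Now deg[6]=0, deg[4]=1.
Step 3: smallest deg-1 vertex = 4, p_3 = 3. Add edge {3,4}. Now deg[4]=0, deg[3]=2.
Step 4: smallest deg-1 vertex = 7, p_4 = 5. Add edge {5,7}. Now deg[7]=0, deg[5]=1.
Step 5: smallest deg-1 vertex = 5, p_5 = 10. Add edge {5,10}. Now deg[5]=0, deg[10]=2.
Step 6: smallest deg-1 vertex = 9, p_6 = 3. Add edge {3,9}. Now deg[9]=0, deg[3]=1.
Step 7: smallest deg-1 vertex = 3, p_7 = 8. Add edge {3,8}. Now deg[3]=0, deg[8]=2.
Step 8: smallest deg-1 vertex = 11, p_8 = 8. Add edge {8,11}. Now deg[11]=0, deg[8]=1.
Step 9: smallest deg-1 vertex = 8, p_9 = 10. Add edge {8,10}. Now deg[8]=0, deg[10]=1.
Step 10: smallest deg-1 vertex = 10, p_10 = 1. Add edge {1,10}. Now deg[10]=0, deg[1]=1.
Final: two remaining deg-1 vertices are 1, 12. Add edge {1,12}.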